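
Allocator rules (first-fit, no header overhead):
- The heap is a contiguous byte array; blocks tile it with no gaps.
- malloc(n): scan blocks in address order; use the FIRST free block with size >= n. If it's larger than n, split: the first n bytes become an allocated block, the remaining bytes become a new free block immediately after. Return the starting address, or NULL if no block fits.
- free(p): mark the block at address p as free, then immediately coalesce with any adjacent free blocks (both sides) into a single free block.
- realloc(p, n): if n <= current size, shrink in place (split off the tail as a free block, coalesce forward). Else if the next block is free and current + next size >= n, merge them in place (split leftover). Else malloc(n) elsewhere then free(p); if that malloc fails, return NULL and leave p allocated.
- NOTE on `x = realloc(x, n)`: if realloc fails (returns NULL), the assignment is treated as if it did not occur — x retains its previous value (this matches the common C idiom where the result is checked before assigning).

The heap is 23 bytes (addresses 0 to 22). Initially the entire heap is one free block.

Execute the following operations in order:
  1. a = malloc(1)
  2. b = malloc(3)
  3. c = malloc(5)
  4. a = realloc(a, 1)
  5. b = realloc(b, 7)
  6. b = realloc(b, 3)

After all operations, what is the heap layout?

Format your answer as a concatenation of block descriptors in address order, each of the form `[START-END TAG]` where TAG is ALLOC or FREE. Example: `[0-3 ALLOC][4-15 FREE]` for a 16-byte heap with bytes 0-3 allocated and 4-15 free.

Answer: [0-0 ALLOC][1-3 FREE][4-8 ALLOC][9-11 ALLOC][12-22 FREE]

Derivation:
Op 1: a = malloc(1) -> a = 0; heap: [0-0 ALLOC][1-22 FREE]
Op 2: b = malloc(3) -> b = 1; heap: [0-0 ALLOC][1-3 ALLOC][4-22 FREE]
Op 3: c = malloc(5) -> c = 4; heap: [0-0 ALLOC][1-3 ALLOC][4-8 ALLOC][9-22 FREE]
Op 4: a = realloc(a, 1) -> a = 0; heap: [0-0 ALLOC][1-3 ALLOC][4-8 ALLOC][9-22 FREE]
Op 5: b = realloc(b, 7) -> b = 9; heap: [0-0 ALLOC][1-3 FREE][4-8 ALLOC][9-15 ALLOC][16-22 FREE]
Op 6: b = realloc(b, 3) -> b = 9; heap: [0-0 ALLOC][1-3 FREE][4-8 ALLOC][9-11 ALLOC][12-22 FREE]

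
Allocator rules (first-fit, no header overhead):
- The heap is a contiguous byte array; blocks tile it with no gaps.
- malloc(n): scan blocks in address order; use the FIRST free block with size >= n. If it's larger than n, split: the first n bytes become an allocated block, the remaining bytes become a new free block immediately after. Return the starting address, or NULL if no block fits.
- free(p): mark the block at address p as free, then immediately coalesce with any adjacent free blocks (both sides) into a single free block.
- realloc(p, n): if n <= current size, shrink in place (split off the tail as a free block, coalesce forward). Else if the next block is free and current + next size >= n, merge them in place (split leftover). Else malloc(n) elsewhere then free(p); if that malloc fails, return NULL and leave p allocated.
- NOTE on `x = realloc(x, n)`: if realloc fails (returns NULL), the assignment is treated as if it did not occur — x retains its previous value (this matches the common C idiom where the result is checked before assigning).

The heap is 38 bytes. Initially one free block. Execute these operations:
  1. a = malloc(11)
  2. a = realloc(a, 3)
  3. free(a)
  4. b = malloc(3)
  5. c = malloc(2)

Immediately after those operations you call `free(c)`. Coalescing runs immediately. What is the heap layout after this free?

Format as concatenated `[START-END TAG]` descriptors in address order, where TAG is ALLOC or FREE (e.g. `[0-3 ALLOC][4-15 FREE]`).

Op 1: a = malloc(11) -> a = 0; heap: [0-10 ALLOC][11-37 FREE]
Op 2: a = realloc(a, 3) -> a = 0; heap: [0-2 ALLOC][3-37 FREE]
Op 3: free(a) -> (freed a); heap: [0-37 FREE]
Op 4: b = malloc(3) -> b = 0; heap: [0-2 ALLOC][3-37 FREE]
Op 5: c = malloc(2) -> c = 3; heap: [0-2 ALLOC][3-4 ALLOC][5-37 FREE]
free(c): c = 3 -> block [3-4 ALLOC]; mark free, coalesce with adjacent free neighbors -> [0-2 ALLOC][3-37 FREE]

Answer: [0-2 ALLOC][3-37 FREE]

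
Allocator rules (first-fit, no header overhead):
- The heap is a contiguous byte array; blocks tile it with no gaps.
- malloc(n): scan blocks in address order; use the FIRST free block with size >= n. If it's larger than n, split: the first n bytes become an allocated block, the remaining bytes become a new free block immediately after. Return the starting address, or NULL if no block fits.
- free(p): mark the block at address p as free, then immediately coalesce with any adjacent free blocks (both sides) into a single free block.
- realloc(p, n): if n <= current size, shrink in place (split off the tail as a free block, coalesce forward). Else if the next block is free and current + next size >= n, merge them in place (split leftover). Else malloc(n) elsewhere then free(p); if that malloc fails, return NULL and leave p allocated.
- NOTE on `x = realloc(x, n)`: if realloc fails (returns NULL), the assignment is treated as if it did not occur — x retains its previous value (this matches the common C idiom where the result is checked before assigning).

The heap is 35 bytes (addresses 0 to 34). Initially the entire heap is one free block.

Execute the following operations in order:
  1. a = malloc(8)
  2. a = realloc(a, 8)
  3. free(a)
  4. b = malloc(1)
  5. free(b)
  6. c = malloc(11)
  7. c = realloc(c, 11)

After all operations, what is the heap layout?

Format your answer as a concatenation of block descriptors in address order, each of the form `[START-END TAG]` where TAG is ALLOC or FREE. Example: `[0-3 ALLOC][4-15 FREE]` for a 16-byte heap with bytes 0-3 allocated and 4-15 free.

Answer: [0-10 ALLOC][11-34 FREE]

Derivation:
Op 1: a = malloc(8) -> a = 0; heap: [0-7 ALLOC][8-34 FREE]
Op 2: a = realloc(a, 8) -> a = 0; heap: [0-7 ALLOC][8-34 FREE]
Op 3: free(a) -> (freed a); heap: [0-34 FREE]
Op 4: b = malloc(1) -> b = 0; heap: [0-0 ALLOC][1-34 FREE]
Op 5: free(b) -> (freed b); heap: [0-34 FREE]
Op 6: c = malloc(11) -> c = 0; heap: [0-10 ALLOC][11-34 FREE]
Op 7: c = realloc(c, 11) -> c = 0; heap: [0-10 ALLOC][11-34 FREE]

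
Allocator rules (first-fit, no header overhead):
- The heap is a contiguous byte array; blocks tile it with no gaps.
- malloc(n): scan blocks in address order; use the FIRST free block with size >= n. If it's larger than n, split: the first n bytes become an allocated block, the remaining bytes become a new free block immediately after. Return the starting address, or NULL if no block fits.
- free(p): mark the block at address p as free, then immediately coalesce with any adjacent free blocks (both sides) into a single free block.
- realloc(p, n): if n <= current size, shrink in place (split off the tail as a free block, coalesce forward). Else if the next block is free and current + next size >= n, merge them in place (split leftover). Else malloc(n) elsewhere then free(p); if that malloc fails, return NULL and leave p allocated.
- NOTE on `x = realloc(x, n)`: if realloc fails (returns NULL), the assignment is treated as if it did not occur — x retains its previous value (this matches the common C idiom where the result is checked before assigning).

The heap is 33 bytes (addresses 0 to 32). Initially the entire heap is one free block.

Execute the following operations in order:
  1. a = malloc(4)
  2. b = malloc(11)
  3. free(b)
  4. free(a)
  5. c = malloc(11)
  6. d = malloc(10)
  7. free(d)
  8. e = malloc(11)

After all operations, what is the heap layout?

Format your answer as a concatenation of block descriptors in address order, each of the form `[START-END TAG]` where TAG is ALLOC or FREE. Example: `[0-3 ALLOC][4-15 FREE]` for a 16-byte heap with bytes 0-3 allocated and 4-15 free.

Answer: [0-10 ALLOC][11-21 ALLOC][22-32 FREE]

Derivation:
Op 1: a = malloc(4) -> a = 0; heap: [0-3 ALLOC][4-32 FREE]
Op 2: b = malloc(11) -> b = 4; heap: [0-3 ALLOC][4-14 ALLOC][15-32 FREE]
Op 3: free(b) -> (freed b); heap: [0-3 ALLOC][4-32 FREE]
Op 4: free(a) -> (freed a); heap: [0-32 FREE]
Op 5: c = malloc(11) -> c = 0; heap: [0-10 ALLOC][11-32 FREE]
Op 6: d = malloc(10) -> d = 11; heap: [0-10 ALLOC][11-20 ALLOC][21-32 FREE]
Op 7: free(d) -> (freed d); heap: [0-10 ALLOC][11-32 FREE]
Op 8: e = malloc(11) -> e = 11; heap: [0-10 ALLOC][11-21 ALLOC][22-32 FREE]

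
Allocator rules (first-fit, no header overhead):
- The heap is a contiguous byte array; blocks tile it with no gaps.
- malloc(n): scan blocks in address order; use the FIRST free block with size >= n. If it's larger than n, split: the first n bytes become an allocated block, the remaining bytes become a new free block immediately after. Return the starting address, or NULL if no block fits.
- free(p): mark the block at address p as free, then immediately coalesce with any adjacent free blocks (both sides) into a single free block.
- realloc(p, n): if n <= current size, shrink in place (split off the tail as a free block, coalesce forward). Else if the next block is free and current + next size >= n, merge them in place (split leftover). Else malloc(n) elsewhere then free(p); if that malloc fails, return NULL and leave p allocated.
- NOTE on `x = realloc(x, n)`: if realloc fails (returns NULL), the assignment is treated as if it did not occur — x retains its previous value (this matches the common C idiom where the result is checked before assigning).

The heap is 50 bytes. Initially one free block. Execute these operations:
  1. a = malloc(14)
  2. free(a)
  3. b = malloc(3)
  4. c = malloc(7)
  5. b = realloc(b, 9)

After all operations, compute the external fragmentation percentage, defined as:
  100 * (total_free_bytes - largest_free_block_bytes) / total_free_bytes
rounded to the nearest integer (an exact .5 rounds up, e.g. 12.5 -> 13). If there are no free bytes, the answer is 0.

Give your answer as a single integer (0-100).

Answer: 9

Derivation:
Op 1: a = malloc(14) -> a = 0; heap: [0-13 ALLOC][14-49 FREE]
Op 2: free(a) -> (freed a); heap: [0-49 FREE]
Op 3: b = malloc(3) -> b = 0; heap: [0-2 ALLOC][3-49 FREE]
Op 4: c = malloc(7) -> c = 3; heap: [0-2 ALLOC][3-9 ALLOC][10-49 FREE]
Op 5: b = realloc(b, 9) -> b = 10; heap: [0-2 FREE][3-9 ALLOC][10-18 ALLOC][19-49 FREE]
Free blocks: [3 31] total_free=34 largest=31 -> 100*(34-31)/34 = 300/34 ≈ 8.824 -> rounds to 9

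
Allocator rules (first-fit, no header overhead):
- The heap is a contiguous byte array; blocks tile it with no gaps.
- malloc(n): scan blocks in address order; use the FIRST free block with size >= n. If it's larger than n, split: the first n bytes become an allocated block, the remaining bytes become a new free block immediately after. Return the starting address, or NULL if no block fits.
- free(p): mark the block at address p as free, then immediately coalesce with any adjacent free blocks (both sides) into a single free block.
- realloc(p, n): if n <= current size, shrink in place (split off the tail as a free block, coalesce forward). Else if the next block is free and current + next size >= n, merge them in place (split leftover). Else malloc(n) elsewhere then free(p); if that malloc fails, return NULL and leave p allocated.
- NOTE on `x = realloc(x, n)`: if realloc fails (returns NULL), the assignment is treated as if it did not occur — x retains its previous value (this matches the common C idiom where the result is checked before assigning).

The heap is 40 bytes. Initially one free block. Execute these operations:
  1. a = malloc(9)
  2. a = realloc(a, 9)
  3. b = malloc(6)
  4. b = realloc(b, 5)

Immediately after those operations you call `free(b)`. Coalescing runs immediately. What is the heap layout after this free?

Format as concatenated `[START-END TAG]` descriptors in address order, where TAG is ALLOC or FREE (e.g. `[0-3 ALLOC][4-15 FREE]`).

Answer: [0-8 ALLOC][9-39 FREE]

Derivation:
Op 1: a = malloc(9) -> a = 0; heap: [0-8 ALLOC][9-39 FREE]
Op 2: a = realloc(a, 9) -> a = 0; heap: [0-8 ALLOC][9-39 FREE]
Op 3: b = malloc(6) -> b = 9; heap: [0-8 ALLOC][9-14 ALLOC][15-39 FREE]
Op 4: b = realloc(b, 5) -> b = 9; heap: [0-8 ALLOC][9-13 ALLOC][14-39 FREE]
free(b): b = 9 -> block [9-13 ALLOC]; mark free, coalesce with adjacent free neighbors -> [0-8 ALLOC][9-39 FREE]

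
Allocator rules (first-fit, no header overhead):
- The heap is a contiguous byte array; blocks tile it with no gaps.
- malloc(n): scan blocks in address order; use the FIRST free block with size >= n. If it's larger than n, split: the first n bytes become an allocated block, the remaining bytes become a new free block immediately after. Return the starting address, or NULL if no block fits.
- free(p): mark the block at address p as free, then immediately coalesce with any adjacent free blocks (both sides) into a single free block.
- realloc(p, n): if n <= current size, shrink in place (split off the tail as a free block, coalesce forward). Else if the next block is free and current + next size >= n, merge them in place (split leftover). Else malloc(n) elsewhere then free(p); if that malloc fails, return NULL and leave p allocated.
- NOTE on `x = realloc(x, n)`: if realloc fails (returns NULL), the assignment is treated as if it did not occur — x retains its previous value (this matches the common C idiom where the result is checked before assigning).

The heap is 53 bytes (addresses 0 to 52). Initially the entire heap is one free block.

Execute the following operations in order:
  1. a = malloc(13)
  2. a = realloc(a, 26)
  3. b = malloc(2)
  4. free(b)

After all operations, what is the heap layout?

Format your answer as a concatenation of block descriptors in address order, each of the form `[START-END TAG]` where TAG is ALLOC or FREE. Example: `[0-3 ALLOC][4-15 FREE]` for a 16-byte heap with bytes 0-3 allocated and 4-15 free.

Answer: [0-25 ALLOC][26-52 FREE]

Derivation:
Op 1: a = malloc(13) -> a = 0; heap: [0-12 ALLOC][13-52 FREE]
Op 2: a = realloc(a, 26) -> a = 0; heap: [0-25 ALLOC][26-52 FREE]
Op 3: b = malloc(2) -> b = 26; heap: [0-25 ALLOC][26-27 ALLOC][28-52 FREE]
Op 4: free(b) -> (freed b); heap: [0-25 ALLOC][26-52 FREE]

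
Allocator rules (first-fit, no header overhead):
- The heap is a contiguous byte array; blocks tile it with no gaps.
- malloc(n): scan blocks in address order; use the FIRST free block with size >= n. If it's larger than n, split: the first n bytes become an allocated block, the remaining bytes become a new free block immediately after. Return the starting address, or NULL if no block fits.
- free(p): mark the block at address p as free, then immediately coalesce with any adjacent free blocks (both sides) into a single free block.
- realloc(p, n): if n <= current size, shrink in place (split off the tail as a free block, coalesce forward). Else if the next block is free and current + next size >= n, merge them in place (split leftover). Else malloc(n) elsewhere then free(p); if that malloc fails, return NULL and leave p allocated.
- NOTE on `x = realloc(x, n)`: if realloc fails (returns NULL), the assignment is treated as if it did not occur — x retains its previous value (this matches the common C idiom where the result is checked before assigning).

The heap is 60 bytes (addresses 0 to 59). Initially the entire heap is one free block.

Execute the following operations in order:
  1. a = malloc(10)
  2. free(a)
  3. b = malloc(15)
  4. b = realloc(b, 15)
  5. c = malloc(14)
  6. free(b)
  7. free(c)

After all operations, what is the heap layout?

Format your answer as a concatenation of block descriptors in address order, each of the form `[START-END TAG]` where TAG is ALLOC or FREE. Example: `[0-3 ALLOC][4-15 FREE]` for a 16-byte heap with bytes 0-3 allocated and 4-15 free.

Op 1: a = malloc(10) -> a = 0; heap: [0-9 ALLOC][10-59 FREE]
Op 2: free(a) -> (freed a); heap: [0-59 FREE]
Op 3: b = malloc(15) -> b = 0; heap: [0-14 ALLOC][15-59 FREE]
Op 4: b = realloc(b, 15) -> b = 0; heap: [0-14 ALLOC][15-59 FREE]
Op 5: c = malloc(14) -> c = 15; heap: [0-14 ALLOC][15-28 ALLOC][29-59 FREE]
Op 6: free(b) -> (freed b); heap: [0-14 FREE][15-28 ALLOC][29-59 FREE]
Op 7: free(c) -> (freed c); heap: [0-59 FREE]

Answer: [0-59 FREE]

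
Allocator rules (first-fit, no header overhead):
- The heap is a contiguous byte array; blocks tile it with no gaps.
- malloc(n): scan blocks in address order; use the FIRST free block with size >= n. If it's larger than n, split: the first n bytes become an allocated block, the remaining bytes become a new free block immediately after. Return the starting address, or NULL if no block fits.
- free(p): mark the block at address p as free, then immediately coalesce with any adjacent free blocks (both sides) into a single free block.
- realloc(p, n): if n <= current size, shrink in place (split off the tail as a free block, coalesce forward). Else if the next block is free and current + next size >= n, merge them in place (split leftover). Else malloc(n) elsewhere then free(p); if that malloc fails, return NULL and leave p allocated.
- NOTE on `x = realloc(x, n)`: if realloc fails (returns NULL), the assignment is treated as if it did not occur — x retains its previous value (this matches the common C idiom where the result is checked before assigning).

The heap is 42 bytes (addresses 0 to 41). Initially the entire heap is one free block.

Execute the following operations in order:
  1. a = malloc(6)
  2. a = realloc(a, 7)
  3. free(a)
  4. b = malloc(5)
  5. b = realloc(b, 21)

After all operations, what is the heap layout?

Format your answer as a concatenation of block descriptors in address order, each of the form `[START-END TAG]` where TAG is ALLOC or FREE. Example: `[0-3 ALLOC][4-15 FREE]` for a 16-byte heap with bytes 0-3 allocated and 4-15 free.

Answer: [0-20 ALLOC][21-41 FREE]

Derivation:
Op 1: a = malloc(6) -> a = 0; heap: [0-5 ALLOC][6-41 FREE]
Op 2: a = realloc(a, 7) -> a = 0; heap: [0-6 ALLOC][7-41 FREE]
Op 3: free(a) -> (freed a); heap: [0-41 FREE]
Op 4: b = malloc(5) -> b = 0; heap: [0-4 ALLOC][5-41 FREE]
Op 5: b = realloc(b, 21) -> b = 0; heap: [0-20 ALLOC][21-41 FREE]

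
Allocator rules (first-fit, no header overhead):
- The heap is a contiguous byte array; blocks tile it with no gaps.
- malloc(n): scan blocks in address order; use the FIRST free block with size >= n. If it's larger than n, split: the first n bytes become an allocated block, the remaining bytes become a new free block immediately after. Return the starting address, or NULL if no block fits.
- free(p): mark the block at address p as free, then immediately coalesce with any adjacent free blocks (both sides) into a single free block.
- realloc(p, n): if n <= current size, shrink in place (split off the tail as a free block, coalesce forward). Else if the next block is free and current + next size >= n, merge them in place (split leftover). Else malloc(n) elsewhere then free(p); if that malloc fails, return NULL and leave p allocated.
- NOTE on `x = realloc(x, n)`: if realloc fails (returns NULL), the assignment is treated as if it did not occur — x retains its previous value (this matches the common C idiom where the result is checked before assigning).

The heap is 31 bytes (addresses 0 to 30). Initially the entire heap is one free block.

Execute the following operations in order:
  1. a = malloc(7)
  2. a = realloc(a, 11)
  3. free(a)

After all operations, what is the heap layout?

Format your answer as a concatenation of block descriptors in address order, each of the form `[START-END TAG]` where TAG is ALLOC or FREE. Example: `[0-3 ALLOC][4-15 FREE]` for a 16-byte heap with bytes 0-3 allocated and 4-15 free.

Op 1: a = malloc(7) -> a = 0; heap: [0-6 ALLOC][7-30 FREE]
Op 2: a = realloc(a, 11) -> a = 0; heap: [0-10 ALLOC][11-30 FREE]
Op 3: free(a) -> (freed a); heap: [0-30 FREE]

Answer: [0-30 FREE]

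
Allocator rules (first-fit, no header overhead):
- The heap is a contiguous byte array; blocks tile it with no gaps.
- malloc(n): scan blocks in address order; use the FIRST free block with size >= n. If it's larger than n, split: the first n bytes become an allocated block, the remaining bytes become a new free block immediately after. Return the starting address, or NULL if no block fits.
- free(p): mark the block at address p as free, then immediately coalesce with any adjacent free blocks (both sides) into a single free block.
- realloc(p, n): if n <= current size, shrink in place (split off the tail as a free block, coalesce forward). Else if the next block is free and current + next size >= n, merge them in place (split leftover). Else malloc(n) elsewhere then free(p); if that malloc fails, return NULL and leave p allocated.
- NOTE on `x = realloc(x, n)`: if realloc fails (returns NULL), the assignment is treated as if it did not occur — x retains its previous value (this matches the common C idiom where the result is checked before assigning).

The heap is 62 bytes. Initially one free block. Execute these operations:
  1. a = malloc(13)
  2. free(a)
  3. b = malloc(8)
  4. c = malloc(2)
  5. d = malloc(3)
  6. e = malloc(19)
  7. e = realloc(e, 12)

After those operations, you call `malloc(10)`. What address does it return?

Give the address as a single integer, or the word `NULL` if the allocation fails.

Answer: 25

Derivation:
Op 1: a = malloc(13) -> a = 0; heap: [0-12 ALLOC][13-61 FREE]
Op 2: free(a) -> (freed a); heap: [0-61 FREE]
Op 3: b = malloc(8) -> b = 0; heap: [0-7 ALLOC][8-61 FREE]
Op 4: c = malloc(2) -> c = 8; heap: [0-7 ALLOC][8-9 ALLOC][10-61 FREE]
Op 5: d = malloc(3) -> d = 10; heap: [0-7 ALLOC][8-9 ALLOC][10-12 ALLOC][13-61 FREE]
Op 6: e = malloc(19) -> e = 13; heap: [0-7 ALLOC][8-9 ALLOC][10-12 ALLOC][13-31 ALLOC][32-61 FREE]
Op 7: e = realloc(e, 12) -> e = 13; heap: [0-7 ALLOC][8-9 ALLOC][10-12 ALLOC][13-24 ALLOC][25-61 FREE]
malloc(10): first-fit scan over [0-7 ALLOC][8-9 ALLOC][10-12 ALLOC][13-24 ALLOC][25-61 FREE] -> 25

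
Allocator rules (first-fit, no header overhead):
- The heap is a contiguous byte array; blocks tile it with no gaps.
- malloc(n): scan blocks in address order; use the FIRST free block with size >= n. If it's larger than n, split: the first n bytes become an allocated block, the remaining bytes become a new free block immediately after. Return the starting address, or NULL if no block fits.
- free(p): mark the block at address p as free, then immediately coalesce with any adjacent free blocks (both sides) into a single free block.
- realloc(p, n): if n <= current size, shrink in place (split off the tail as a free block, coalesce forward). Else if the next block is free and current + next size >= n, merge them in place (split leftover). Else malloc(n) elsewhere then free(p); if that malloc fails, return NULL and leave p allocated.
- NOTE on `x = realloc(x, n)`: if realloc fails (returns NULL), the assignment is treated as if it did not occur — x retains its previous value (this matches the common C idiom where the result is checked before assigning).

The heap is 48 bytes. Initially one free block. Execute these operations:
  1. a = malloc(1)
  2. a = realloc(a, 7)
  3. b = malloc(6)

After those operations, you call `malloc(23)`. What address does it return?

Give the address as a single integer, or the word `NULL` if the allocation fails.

Op 1: a = malloc(1) -> a = 0; heap: [0-0 ALLOC][1-47 FREE]
Op 2: a = realloc(a, 7) -> a = 0; heap: [0-6 ALLOC][7-47 FREE]
Op 3: b = malloc(6) -> b = 7; heap: [0-6 ALLOC][7-12 ALLOC][13-47 FREE]
malloc(23): first-fit scan over [0-6 ALLOC][7-12 ALLOC][13-47 FREE] -> 13

Answer: 13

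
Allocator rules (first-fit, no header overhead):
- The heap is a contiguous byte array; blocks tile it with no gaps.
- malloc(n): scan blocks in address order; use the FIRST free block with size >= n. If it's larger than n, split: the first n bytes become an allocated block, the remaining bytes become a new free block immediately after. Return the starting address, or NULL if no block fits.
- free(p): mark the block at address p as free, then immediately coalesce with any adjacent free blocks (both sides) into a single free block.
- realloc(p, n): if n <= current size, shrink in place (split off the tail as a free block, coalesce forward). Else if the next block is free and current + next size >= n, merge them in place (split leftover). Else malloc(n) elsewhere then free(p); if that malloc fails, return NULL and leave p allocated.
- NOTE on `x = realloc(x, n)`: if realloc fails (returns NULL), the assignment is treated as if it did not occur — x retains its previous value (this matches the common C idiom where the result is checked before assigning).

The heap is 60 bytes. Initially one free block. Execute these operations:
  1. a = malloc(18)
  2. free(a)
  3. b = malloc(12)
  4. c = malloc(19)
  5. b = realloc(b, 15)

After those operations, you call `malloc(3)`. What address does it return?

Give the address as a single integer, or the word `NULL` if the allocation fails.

Answer: 0

Derivation:
Op 1: a = malloc(18) -> a = 0; heap: [0-17 ALLOC][18-59 FREE]
Op 2: free(a) -> (freed a); heap: [0-59 FREE]
Op 3: b = malloc(12) -> b = 0; heap: [0-11 ALLOC][12-59 FREE]
Op 4: c = malloc(19) -> c = 12; heap: [0-11 ALLOC][12-30 ALLOC][31-59 FREE]
Op 5: b = realloc(b, 15) -> b = 31; heap: [0-11 FREE][12-30 ALLOC][31-45 ALLOC][46-59 FREE]
malloc(3): first-fit scan over [0-11 FREE][12-30 ALLOC][31-45 ALLOC][46-59 FREE] -> 0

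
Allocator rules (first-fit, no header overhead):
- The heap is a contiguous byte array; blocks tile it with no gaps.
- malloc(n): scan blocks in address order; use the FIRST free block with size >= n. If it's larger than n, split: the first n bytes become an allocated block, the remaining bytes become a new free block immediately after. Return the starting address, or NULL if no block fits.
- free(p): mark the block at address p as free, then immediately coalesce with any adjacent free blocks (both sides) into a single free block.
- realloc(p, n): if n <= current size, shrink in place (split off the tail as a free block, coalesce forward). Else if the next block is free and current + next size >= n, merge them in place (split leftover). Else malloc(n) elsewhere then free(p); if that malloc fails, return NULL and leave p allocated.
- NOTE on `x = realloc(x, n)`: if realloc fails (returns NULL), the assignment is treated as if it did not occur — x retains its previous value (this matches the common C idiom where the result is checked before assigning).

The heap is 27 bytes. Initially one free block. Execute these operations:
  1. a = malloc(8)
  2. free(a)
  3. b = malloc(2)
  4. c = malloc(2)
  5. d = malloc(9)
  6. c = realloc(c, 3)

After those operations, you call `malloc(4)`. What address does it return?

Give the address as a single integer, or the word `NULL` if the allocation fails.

Op 1: a = malloc(8) -> a = 0; heap: [0-7 ALLOC][8-26 FREE]
Op 2: free(a) -> (freed a); heap: [0-26 FREE]
Op 3: b = malloc(2) -> b = 0; heap: [0-1 ALLOC][2-26 FREE]
Op 4: c = malloc(2) -> c = 2; heap: [0-1 ALLOC][2-3 ALLOC][4-26 FREE]
Op 5: d = malloc(9) -> d = 4; heap: [0-1 ALLOC][2-3 ALLOC][4-12 ALLOC][13-26 FREE]
Op 6: c = realloc(c, 3) -> c = 13; heap: [0-1 ALLOC][2-3 FREE][4-12 ALLOC][13-15 ALLOC][16-26 FREE]
malloc(4): first-fit scan over [0-1 ALLOC][2-3 FREE][4-12 ALLOC][13-15 ALLOC][16-26 FREE] -> 16

Answer: 16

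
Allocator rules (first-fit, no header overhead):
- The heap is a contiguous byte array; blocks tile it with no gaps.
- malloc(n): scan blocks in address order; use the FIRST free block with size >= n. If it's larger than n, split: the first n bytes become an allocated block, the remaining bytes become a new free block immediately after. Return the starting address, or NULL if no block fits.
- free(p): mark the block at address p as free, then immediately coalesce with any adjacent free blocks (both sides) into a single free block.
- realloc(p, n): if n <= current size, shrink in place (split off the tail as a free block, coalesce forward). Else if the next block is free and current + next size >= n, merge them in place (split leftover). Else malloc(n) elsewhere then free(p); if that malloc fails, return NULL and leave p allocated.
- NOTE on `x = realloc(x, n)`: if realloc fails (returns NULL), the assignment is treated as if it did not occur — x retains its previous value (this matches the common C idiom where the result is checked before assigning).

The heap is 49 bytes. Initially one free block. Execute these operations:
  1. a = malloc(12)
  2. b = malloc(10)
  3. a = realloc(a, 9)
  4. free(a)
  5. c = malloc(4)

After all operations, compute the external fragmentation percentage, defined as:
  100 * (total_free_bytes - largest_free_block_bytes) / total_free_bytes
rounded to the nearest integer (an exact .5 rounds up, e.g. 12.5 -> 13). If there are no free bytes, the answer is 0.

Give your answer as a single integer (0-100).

Op 1: a = malloc(12) -> a = 0; heap: [0-11 ALLOC][12-48 FREE]
Op 2: b = malloc(10) -> b = 12; heap: [0-11 ALLOC][12-21 ALLOC][22-48 FREE]
Op 3: a = realloc(a, 9) -> a = 0; heap: [0-8 ALLOC][9-11 FREE][12-21 ALLOC][22-48 FREE]
Op 4: free(a) -> (freed a); heap: [0-11 FREE][12-21 ALLOC][22-48 FREE]
Op 5: c = malloc(4) -> c = 0; heap: [0-3 ALLOC][4-11 FREE][12-21 ALLOC][22-48 FREE]
Free blocks: [8 27] total_free=35 largest=27 -> 100*(35-27)/35 = 800/35 ≈ 22.857 -> rounds to 23

Answer: 23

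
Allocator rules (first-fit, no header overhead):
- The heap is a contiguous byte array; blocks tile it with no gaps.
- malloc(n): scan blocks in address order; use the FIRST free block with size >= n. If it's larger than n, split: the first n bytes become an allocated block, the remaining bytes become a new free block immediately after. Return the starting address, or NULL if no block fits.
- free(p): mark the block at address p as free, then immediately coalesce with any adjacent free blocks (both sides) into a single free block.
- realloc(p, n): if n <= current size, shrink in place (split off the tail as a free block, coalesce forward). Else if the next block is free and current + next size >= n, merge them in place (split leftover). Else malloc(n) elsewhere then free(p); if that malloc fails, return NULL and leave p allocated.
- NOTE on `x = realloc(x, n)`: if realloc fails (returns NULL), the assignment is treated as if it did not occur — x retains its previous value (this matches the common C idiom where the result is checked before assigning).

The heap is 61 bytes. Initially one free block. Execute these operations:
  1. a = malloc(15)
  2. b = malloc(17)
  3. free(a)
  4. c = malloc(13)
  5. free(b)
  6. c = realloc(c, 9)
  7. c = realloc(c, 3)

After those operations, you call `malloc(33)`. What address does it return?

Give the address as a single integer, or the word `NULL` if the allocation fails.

Answer: 3

Derivation:
Op 1: a = malloc(15) -> a = 0; heap: [0-14 ALLOC][15-60 FREE]
Op 2: b = malloc(17) -> b = 15; heap: [0-14 ALLOC][15-31 ALLOC][32-60 FREE]
Op 3: free(a) -> (freed a); heap: [0-14 FREE][15-31 ALLOC][32-60 FREE]
Op 4: c = malloc(13) -> c = 0; heap: [0-12 ALLOC][13-14 FREE][15-31 ALLOC][32-60 FREE]
Op 5: free(b) -> (freed b); heap: [0-12 ALLOC][13-60 FREE]
Op 6: c = realloc(c, 9) -> c = 0; heap: [0-8 ALLOC][9-60 FREE]
Op 7: c = realloc(c, 3) -> c = 0; heap: [0-2 ALLOC][3-60 FREE]
malloc(33): first-fit scan over [0-2 ALLOC][3-60 FREE] -> 3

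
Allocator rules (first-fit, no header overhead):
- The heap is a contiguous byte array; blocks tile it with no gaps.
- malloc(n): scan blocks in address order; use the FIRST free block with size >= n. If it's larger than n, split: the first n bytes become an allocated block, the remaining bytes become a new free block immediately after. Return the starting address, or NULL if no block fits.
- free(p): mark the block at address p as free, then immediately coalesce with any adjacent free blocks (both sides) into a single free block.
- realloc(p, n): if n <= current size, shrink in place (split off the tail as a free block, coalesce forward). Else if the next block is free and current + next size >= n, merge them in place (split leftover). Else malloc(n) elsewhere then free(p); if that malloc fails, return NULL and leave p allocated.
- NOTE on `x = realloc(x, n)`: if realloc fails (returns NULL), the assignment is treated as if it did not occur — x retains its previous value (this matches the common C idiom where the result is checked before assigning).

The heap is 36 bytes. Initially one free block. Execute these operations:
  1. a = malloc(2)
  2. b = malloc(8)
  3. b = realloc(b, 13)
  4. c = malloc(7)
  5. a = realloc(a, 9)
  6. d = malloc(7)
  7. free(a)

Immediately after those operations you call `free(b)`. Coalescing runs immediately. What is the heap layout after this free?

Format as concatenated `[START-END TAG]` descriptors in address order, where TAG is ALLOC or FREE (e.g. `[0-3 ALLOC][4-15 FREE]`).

Op 1: a = malloc(2) -> a = 0; heap: [0-1 ALLOC][2-35 FREE]
Op 2: b = malloc(8) -> b = 2; heap: [0-1 ALLOC][2-9 ALLOC][10-35 FREE]
Op 3: b = realloc(b, 13) -> b = 2; heap: [0-1 ALLOC][2-14 ALLOC][15-35 FREE]
Op 4: c = malloc(7) -> c = 15; heap: [0-1 ALLOC][2-14 ALLOC][15-21 ALLOC][22-35 FREE]
Op 5: a = realloc(a, 9) -> a = 22; heap: [0-1 FREE][2-14 ALLOC][15-21 ALLOC][22-30 ALLOC][31-35 FREE]
Op 6: d = malloc(7) -> d = NULL; heap: [0-1 FREE][2-14 ALLOC][15-21 ALLOC][22-30 ALLOC][31-35 FREE]
Op 7: free(a) -> (freed a); heap: [0-1 FREE][2-14 ALLOC][15-21 ALLOC][22-35 FREE]
free(b): b = 2 -> block [2-14 ALLOC]; mark free, coalesce with adjacent free neighbors -> [0-14 FREE][15-21 ALLOC][22-35 FREE]

Answer: [0-14 FREE][15-21 ALLOC][22-35 FREE]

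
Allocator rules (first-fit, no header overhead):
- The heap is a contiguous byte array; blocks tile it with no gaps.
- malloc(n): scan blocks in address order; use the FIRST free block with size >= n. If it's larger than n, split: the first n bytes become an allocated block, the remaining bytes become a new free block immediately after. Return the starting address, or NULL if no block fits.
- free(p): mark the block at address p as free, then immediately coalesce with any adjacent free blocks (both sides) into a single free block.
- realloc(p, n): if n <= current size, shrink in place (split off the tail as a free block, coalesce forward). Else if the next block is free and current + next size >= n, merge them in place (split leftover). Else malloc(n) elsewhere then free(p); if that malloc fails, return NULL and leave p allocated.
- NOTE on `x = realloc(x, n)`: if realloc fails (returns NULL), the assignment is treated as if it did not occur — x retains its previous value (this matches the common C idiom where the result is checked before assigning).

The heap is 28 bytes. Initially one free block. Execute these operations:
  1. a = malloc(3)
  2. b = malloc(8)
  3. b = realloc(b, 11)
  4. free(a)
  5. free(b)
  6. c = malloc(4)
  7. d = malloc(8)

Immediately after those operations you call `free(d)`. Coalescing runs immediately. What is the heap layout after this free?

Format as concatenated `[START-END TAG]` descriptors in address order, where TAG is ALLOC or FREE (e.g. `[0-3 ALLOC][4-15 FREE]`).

Op 1: a = malloc(3) -> a = 0; heap: [0-2 ALLOC][3-27 FREE]
Op 2: b = malloc(8) -> b = 3; heap: [0-2 ALLOC][3-10 ALLOC][11-27 FREE]
Op 3: b = realloc(b, 11) -> b = 3; heap: [0-2 ALLOC][3-13 ALLOC][14-27 FREE]
Op 4: free(a) -> (freed a); heap: [0-2 FREE][3-13 ALLOC][14-27 FREE]
Op 5: free(b) -> (freed b); heap: [0-27 FREE]
Op 6: c = malloc(4) -> c = 0; heap: [0-3 ALLOC][4-27 FREE]
Op 7: d = malloc(8) -> d = 4; heap: [0-3 ALLOC][4-11 ALLOC][12-27 FREE]
free(d): d = 4 -> block [4-11 ALLOC]; mark free, coalesce with adjacent free neighbors -> [0-3 ALLOC][4-27 FREE]

Answer: [0-3 ALLOC][4-27 FREE]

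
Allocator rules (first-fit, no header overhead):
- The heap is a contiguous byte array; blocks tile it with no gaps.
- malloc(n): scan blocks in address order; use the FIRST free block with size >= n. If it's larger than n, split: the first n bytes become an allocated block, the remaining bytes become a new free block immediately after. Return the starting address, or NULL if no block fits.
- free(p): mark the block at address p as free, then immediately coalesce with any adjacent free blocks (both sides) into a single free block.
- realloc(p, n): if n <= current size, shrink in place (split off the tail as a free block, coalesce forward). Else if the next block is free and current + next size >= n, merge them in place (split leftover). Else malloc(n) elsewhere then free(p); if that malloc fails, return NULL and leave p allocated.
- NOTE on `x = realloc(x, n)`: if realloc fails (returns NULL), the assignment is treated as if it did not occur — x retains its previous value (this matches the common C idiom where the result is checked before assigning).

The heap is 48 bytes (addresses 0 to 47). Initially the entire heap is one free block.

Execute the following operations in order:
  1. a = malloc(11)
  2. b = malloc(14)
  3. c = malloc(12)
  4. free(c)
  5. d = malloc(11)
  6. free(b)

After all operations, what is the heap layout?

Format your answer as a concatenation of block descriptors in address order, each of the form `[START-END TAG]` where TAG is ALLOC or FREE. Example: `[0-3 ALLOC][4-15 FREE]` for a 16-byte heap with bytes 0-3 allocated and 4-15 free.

Op 1: a = malloc(11) -> a = 0; heap: [0-10 ALLOC][11-47 FREE]
Op 2: b = malloc(14) -> b = 11; heap: [0-10 ALLOC][11-24 ALLOC][25-47 FREE]
Op 3: c = malloc(12) -> c = 25; heap: [0-10 ALLOC][11-24 ALLOC][25-36 ALLOC][37-47 FREE]
Op 4: free(c) -> (freed c); heap: [0-10 ALLOC][11-24 ALLOC][25-47 FREE]
Op 5: d = malloc(11) -> d = 25; heap: [0-10 ALLOC][11-24 ALLOC][25-35 ALLOC][36-47 FREE]
Op 6: free(b) -> (freed b); heap: [0-10 ALLOC][11-24 FREE][25-35 ALLOC][36-47 FREE]

Answer: [0-10 ALLOC][11-24 FREE][25-35 ALLOC][36-47 FREE]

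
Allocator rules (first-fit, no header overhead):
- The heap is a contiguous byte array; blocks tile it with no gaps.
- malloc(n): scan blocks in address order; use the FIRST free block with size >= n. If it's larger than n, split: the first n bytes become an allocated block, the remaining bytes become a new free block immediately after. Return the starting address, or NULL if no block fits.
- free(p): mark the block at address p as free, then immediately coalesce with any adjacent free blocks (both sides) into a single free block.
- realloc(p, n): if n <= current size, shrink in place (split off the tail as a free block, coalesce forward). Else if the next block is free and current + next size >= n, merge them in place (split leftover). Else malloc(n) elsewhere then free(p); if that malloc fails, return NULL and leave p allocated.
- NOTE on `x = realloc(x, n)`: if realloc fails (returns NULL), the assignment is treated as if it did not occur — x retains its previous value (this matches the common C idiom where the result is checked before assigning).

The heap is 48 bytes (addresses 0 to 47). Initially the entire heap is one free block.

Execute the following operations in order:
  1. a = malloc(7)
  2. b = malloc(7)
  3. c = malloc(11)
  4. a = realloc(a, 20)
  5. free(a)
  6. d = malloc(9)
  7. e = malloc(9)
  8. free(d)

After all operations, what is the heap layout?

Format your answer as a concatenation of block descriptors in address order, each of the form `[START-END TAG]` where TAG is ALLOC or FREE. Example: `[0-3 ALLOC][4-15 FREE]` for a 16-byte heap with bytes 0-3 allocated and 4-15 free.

Answer: [0-6 FREE][7-13 ALLOC][14-24 ALLOC][25-33 FREE][34-42 ALLOC][43-47 FREE]

Derivation:
Op 1: a = malloc(7) -> a = 0; heap: [0-6 ALLOC][7-47 FREE]
Op 2: b = malloc(7) -> b = 7; heap: [0-6 ALLOC][7-13 ALLOC][14-47 FREE]
Op 3: c = malloc(11) -> c = 14; heap: [0-6 ALLOC][7-13 ALLOC][14-24 ALLOC][25-47 FREE]
Op 4: a = realloc(a, 20) -> a = 25; heap: [0-6 FREE][7-13 ALLOC][14-24 ALLOC][25-44 ALLOC][45-47 FREE]
Op 5: free(a) -> (freed a); heap: [0-6 FREE][7-13 ALLOC][14-24 ALLOC][25-47 FREE]
Op 6: d = malloc(9) -> d = 25; heap: [0-6 FREE][7-13 ALLOC][14-24 ALLOC][25-33 ALLOC][34-47 FREE]
Op 7: e = malloc(9) -> e = 34; heap: [0-6 FREE][7-13 ALLOC][14-24 ALLOC][25-33 ALLOC][34-42 ALLOC][43-47 FREE]
Op 8: free(d) -> (freed d); heap: [0-6 FREE][7-13 ALLOC][14-24 ALLOC][25-33 FREE][34-42 ALLOC][43-47 FREE]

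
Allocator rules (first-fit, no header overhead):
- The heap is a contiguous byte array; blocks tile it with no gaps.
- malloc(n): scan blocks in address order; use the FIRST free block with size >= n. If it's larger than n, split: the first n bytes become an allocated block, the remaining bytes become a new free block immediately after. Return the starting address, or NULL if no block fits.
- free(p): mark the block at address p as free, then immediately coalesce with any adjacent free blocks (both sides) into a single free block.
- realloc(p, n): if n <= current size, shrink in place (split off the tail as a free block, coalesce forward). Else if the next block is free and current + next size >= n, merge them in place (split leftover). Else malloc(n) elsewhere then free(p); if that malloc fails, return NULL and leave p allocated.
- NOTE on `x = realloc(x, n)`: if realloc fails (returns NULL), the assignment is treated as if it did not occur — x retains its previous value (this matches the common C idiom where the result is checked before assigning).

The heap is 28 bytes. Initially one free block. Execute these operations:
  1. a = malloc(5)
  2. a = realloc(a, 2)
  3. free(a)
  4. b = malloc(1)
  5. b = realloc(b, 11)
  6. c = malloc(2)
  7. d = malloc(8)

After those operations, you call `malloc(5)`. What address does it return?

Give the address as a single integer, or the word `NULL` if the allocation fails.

Answer: 21

Derivation:
Op 1: a = malloc(5) -> a = 0; heap: [0-4 ALLOC][5-27 FREE]
Op 2: a = realloc(a, 2) -> a = 0; heap: [0-1 ALLOC][2-27 FREE]
Op 3: free(a) -> (freed a); heap: [0-27 FREE]
Op 4: b = malloc(1) -> b = 0; heap: [0-0 ALLOC][1-27 FREE]
Op 5: b = realloc(b, 11) -> b = 0; heap: [0-10 ALLOC][11-27 FREE]
Op 6: c = malloc(2) -> c = 11; heap: [0-10 ALLOC][11-12 ALLOC][13-27 FREE]
Op 7: d = malloc(8) -> d = 13; heap: [0-10 ALLOC][11-12 ALLOC][13-20 ALLOC][21-27 FREE]
malloc(5): first-fit scan over [0-10 ALLOC][11-12 ALLOC][13-20 ALLOC][21-27 FREE] -> 21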